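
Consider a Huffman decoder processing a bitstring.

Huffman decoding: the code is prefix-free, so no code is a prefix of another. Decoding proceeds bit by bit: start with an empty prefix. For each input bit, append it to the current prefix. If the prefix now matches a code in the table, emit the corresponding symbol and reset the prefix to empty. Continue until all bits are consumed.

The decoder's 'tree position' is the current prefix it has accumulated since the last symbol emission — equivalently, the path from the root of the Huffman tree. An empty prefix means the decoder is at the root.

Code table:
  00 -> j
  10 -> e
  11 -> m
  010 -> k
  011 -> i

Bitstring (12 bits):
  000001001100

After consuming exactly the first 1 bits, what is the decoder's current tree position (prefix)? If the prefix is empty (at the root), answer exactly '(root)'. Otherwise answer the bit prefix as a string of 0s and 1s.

Bit 0: prefix='0' (no match yet)

Answer: 0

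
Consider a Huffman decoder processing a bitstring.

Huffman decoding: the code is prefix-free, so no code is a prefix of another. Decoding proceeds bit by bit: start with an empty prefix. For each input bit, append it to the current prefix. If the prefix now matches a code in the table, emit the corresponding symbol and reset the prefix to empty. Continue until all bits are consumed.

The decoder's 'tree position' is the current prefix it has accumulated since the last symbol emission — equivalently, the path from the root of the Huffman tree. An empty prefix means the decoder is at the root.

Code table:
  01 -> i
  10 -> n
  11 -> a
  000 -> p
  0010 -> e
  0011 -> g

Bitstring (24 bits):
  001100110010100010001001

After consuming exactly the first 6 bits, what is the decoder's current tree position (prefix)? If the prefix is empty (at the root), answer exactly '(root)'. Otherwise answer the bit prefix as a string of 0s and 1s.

Answer: 00

Derivation:
Bit 0: prefix='0' (no match yet)
Bit 1: prefix='00' (no match yet)
Bit 2: prefix='001' (no match yet)
Bit 3: prefix='0011' -> emit 'g', reset
Bit 4: prefix='0' (no match yet)
Bit 5: prefix='00' (no match yet)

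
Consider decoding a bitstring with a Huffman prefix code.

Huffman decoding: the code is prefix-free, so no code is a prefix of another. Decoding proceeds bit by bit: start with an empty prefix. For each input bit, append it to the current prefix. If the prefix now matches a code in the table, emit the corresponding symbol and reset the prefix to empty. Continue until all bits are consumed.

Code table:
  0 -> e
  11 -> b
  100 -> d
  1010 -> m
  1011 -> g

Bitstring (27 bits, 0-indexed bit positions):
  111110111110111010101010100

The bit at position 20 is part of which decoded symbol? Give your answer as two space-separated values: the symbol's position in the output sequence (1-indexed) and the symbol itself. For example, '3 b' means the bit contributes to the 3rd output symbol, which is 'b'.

Answer: 7 m

Derivation:
Bit 0: prefix='1' (no match yet)
Bit 1: prefix='11' -> emit 'b', reset
Bit 2: prefix='1' (no match yet)
Bit 3: prefix='11' -> emit 'b', reset
Bit 4: prefix='1' (no match yet)
Bit 5: prefix='10' (no match yet)
Bit 6: prefix='101' (no match yet)
Bit 7: prefix='1011' -> emit 'g', reset
Bit 8: prefix='1' (no match yet)
Bit 9: prefix='11' -> emit 'b', reset
Bit 10: prefix='1' (no match yet)
Bit 11: prefix='10' (no match yet)
Bit 12: prefix='101' (no match yet)
Bit 13: prefix='1011' -> emit 'g', reset
Bit 14: prefix='1' (no match yet)
Bit 15: prefix='10' (no match yet)
Bit 16: prefix='101' (no match yet)
Bit 17: prefix='1010' -> emit 'm', reset
Bit 18: prefix='1' (no match yet)
Bit 19: prefix='10' (no match yet)
Bit 20: prefix='101' (no match yet)
Bit 21: prefix='1010' -> emit 'm', reset
Bit 22: prefix='1' (no match yet)
Bit 23: prefix='10' (no match yet)
Bit 24: prefix='101' (no match yet)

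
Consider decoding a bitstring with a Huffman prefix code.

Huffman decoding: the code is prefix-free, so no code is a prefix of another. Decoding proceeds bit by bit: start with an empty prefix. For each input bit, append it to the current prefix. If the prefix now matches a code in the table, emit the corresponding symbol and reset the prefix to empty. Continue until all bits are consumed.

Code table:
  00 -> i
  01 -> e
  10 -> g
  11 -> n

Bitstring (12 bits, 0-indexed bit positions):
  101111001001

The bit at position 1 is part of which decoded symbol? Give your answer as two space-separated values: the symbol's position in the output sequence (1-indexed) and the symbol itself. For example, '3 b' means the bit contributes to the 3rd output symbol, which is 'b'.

Bit 0: prefix='1' (no match yet)
Bit 1: prefix='10' -> emit 'g', reset
Bit 2: prefix='1' (no match yet)
Bit 3: prefix='11' -> emit 'n', reset
Bit 4: prefix='1' (no match yet)
Bit 5: prefix='11' -> emit 'n', reset

Answer: 1 g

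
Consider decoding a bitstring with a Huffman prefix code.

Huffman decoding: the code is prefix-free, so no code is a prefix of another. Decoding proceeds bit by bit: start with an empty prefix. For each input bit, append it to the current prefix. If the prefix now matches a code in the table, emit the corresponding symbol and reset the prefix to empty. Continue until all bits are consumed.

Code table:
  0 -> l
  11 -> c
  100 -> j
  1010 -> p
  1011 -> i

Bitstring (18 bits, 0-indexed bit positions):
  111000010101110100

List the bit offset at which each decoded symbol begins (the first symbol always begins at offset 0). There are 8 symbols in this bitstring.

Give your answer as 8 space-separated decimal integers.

Bit 0: prefix='1' (no match yet)
Bit 1: prefix='11' -> emit 'c', reset
Bit 2: prefix='1' (no match yet)
Bit 3: prefix='10' (no match yet)
Bit 4: prefix='100' -> emit 'j', reset
Bit 5: prefix='0' -> emit 'l', reset
Bit 6: prefix='0' -> emit 'l', reset
Bit 7: prefix='1' (no match yet)
Bit 8: prefix='10' (no match yet)
Bit 9: prefix='101' (no match yet)
Bit 10: prefix='1010' -> emit 'p', reset
Bit 11: prefix='1' (no match yet)
Bit 12: prefix='11' -> emit 'c', reset
Bit 13: prefix='1' (no match yet)
Bit 14: prefix='10' (no match yet)
Bit 15: prefix='101' (no match yet)
Bit 16: prefix='1010' -> emit 'p', reset
Bit 17: prefix='0' -> emit 'l', reset

Answer: 0 2 5 6 7 11 13 17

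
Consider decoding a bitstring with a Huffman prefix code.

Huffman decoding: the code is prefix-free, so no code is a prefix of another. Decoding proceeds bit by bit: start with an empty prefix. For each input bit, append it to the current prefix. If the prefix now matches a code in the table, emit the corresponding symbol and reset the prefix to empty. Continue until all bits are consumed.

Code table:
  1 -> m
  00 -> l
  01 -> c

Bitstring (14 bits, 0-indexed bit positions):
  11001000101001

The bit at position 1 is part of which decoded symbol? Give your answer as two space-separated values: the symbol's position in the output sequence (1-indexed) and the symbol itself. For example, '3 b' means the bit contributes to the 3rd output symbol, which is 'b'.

Answer: 2 m

Derivation:
Bit 0: prefix='1' -> emit 'm', reset
Bit 1: prefix='1' -> emit 'm', reset
Bit 2: prefix='0' (no match yet)
Bit 3: prefix='00' -> emit 'l', reset
Bit 4: prefix='1' -> emit 'm', reset
Bit 5: prefix='0' (no match yet)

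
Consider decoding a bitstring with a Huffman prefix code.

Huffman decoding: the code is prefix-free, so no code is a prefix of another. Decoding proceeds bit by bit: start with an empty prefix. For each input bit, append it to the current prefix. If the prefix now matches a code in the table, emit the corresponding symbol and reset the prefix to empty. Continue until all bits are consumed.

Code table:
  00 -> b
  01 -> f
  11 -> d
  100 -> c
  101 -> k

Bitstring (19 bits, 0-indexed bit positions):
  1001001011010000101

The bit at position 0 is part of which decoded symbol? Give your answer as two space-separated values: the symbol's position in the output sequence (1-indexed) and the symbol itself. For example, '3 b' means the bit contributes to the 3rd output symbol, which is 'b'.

Bit 0: prefix='1' (no match yet)
Bit 1: prefix='10' (no match yet)
Bit 2: prefix='100' -> emit 'c', reset
Bit 3: prefix='1' (no match yet)
Bit 4: prefix='10' (no match yet)

Answer: 1 c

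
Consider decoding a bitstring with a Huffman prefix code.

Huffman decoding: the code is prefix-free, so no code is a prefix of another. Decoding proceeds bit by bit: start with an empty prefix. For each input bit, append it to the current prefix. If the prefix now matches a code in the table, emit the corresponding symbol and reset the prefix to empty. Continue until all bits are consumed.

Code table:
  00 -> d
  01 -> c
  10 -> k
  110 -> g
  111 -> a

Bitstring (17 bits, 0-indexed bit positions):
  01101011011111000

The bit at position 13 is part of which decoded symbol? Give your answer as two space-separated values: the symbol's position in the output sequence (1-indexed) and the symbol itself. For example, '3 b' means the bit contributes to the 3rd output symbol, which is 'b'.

Bit 0: prefix='0' (no match yet)
Bit 1: prefix='01' -> emit 'c', reset
Bit 2: prefix='1' (no match yet)
Bit 3: prefix='10' -> emit 'k', reset
Bit 4: prefix='1' (no match yet)
Bit 5: prefix='10' -> emit 'k', reset
Bit 6: prefix='1' (no match yet)
Bit 7: prefix='11' (no match yet)
Bit 8: prefix='110' -> emit 'g', reset
Bit 9: prefix='1' (no match yet)
Bit 10: prefix='11' (no match yet)
Bit 11: prefix='111' -> emit 'a', reset
Bit 12: prefix='1' (no match yet)
Bit 13: prefix='11' (no match yet)
Bit 14: prefix='110' -> emit 'g', reset
Bit 15: prefix='0' (no match yet)
Bit 16: prefix='00' -> emit 'd', reset

Answer: 6 g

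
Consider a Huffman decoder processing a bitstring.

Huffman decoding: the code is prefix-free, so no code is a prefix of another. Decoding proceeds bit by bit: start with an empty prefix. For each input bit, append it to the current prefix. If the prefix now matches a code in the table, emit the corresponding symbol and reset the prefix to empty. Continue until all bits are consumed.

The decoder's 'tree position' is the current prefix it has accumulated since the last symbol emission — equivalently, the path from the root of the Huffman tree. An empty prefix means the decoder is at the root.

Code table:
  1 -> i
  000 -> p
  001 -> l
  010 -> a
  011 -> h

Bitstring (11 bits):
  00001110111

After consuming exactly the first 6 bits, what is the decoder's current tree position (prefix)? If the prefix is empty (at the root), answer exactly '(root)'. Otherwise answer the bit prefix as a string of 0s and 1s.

Bit 0: prefix='0' (no match yet)
Bit 1: prefix='00' (no match yet)
Bit 2: prefix='000' -> emit 'p', reset
Bit 3: prefix='0' (no match yet)
Bit 4: prefix='01' (no match yet)
Bit 5: prefix='011' -> emit 'h', reset

Answer: (root)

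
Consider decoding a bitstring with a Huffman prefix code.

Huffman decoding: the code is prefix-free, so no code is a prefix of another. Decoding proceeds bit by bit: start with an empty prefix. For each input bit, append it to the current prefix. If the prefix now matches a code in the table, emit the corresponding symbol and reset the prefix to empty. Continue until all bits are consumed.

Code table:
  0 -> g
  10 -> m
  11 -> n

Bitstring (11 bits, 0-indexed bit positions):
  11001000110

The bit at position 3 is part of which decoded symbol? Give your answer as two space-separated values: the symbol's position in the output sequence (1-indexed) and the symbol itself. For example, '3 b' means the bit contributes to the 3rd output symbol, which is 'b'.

Bit 0: prefix='1' (no match yet)
Bit 1: prefix='11' -> emit 'n', reset
Bit 2: prefix='0' -> emit 'g', reset
Bit 3: prefix='0' -> emit 'g', reset
Bit 4: prefix='1' (no match yet)
Bit 5: prefix='10' -> emit 'm', reset
Bit 6: prefix='0' -> emit 'g', reset
Bit 7: prefix='0' -> emit 'g', reset

Answer: 3 g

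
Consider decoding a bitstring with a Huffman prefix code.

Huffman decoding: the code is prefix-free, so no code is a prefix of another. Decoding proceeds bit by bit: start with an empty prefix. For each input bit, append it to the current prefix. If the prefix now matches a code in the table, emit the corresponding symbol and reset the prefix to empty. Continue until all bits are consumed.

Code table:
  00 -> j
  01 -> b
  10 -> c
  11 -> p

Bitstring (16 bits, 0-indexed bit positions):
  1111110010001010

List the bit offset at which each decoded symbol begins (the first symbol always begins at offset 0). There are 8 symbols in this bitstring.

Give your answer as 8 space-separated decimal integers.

Bit 0: prefix='1' (no match yet)
Bit 1: prefix='11' -> emit 'p', reset
Bit 2: prefix='1' (no match yet)
Bit 3: prefix='11' -> emit 'p', reset
Bit 4: prefix='1' (no match yet)
Bit 5: prefix='11' -> emit 'p', reset
Bit 6: prefix='0' (no match yet)
Bit 7: prefix='00' -> emit 'j', reset
Bit 8: prefix='1' (no match yet)
Bit 9: prefix='10' -> emit 'c', reset
Bit 10: prefix='0' (no match yet)
Bit 11: prefix='00' -> emit 'j', reset
Bit 12: prefix='1' (no match yet)
Bit 13: prefix='10' -> emit 'c', reset
Bit 14: prefix='1' (no match yet)
Bit 15: prefix='10' -> emit 'c', reset

Answer: 0 2 4 6 8 10 12 14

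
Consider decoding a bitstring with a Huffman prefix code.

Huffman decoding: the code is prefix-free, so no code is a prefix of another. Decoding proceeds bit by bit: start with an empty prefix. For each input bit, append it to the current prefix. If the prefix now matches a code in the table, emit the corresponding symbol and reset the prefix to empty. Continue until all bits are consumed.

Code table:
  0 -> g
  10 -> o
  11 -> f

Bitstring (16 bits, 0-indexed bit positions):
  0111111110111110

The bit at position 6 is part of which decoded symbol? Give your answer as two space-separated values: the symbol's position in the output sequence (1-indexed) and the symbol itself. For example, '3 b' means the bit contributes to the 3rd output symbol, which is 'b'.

Bit 0: prefix='0' -> emit 'g', reset
Bit 1: prefix='1' (no match yet)
Bit 2: prefix='11' -> emit 'f', reset
Bit 3: prefix='1' (no match yet)
Bit 4: prefix='11' -> emit 'f', reset
Bit 5: prefix='1' (no match yet)
Bit 6: prefix='11' -> emit 'f', reset
Bit 7: prefix='1' (no match yet)
Bit 8: prefix='11' -> emit 'f', reset
Bit 9: prefix='0' -> emit 'g', reset
Bit 10: prefix='1' (no match yet)

Answer: 4 f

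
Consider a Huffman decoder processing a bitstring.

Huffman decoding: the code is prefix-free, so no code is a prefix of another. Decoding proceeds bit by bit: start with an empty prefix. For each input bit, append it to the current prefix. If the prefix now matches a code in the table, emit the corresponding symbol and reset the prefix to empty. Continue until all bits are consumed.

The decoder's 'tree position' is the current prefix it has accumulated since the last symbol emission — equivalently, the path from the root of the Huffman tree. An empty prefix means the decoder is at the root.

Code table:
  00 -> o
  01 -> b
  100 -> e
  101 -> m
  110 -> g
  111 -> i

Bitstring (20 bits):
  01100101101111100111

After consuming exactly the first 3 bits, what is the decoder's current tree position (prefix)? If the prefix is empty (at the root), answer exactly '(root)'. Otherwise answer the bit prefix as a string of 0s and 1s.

Bit 0: prefix='0' (no match yet)
Bit 1: prefix='01' -> emit 'b', reset
Bit 2: prefix='1' (no match yet)

Answer: 1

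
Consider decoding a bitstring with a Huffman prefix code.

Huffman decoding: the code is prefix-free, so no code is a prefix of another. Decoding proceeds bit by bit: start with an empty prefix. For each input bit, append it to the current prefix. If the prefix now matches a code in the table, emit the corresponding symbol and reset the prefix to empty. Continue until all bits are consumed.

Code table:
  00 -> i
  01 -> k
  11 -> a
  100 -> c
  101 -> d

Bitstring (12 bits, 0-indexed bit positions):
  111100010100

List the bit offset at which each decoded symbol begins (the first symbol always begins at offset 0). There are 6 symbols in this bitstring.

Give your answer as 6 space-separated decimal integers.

Answer: 0 2 4 6 8 10

Derivation:
Bit 0: prefix='1' (no match yet)
Bit 1: prefix='11' -> emit 'a', reset
Bit 2: prefix='1' (no match yet)
Bit 3: prefix='11' -> emit 'a', reset
Bit 4: prefix='0' (no match yet)
Bit 5: prefix='00' -> emit 'i', reset
Bit 6: prefix='0' (no match yet)
Bit 7: prefix='01' -> emit 'k', reset
Bit 8: prefix='0' (no match yet)
Bit 9: prefix='01' -> emit 'k', reset
Bit 10: prefix='0' (no match yet)
Bit 11: prefix='00' -> emit 'i', reset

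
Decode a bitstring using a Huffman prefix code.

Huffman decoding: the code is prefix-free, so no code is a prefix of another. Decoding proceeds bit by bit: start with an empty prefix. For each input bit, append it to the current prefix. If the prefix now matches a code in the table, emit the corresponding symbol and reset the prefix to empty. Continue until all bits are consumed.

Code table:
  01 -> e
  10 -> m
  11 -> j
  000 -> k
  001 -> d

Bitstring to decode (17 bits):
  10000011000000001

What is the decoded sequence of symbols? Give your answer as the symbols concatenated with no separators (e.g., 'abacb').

Bit 0: prefix='1' (no match yet)
Bit 1: prefix='10' -> emit 'm', reset
Bit 2: prefix='0' (no match yet)
Bit 3: prefix='00' (no match yet)
Bit 4: prefix='000' -> emit 'k', reset
Bit 5: prefix='0' (no match yet)
Bit 6: prefix='01' -> emit 'e', reset
Bit 7: prefix='1' (no match yet)
Bit 8: prefix='10' -> emit 'm', reset
Bit 9: prefix='0' (no match yet)
Bit 10: prefix='00' (no match yet)
Bit 11: prefix='000' -> emit 'k', reset
Bit 12: prefix='0' (no match yet)
Bit 13: prefix='00' (no match yet)
Bit 14: prefix='000' -> emit 'k', reset
Bit 15: prefix='0' (no match yet)
Bit 16: prefix='01' -> emit 'e', reset

Answer: mkemkke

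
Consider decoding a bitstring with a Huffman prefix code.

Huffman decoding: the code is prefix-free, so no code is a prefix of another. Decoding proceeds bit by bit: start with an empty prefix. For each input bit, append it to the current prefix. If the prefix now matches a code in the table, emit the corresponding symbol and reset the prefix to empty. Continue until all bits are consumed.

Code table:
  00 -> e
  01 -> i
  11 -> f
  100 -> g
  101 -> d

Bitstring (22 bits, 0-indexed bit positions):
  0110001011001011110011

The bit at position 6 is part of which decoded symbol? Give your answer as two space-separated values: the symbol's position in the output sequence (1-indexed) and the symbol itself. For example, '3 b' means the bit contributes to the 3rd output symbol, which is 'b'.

Answer: 3 i

Derivation:
Bit 0: prefix='0' (no match yet)
Bit 1: prefix='01' -> emit 'i', reset
Bit 2: prefix='1' (no match yet)
Bit 3: prefix='10' (no match yet)
Bit 4: prefix='100' -> emit 'g', reset
Bit 5: prefix='0' (no match yet)
Bit 6: prefix='01' -> emit 'i', reset
Bit 7: prefix='0' (no match yet)
Bit 8: prefix='01' -> emit 'i', reset
Bit 9: prefix='1' (no match yet)
Bit 10: prefix='10' (no match yet)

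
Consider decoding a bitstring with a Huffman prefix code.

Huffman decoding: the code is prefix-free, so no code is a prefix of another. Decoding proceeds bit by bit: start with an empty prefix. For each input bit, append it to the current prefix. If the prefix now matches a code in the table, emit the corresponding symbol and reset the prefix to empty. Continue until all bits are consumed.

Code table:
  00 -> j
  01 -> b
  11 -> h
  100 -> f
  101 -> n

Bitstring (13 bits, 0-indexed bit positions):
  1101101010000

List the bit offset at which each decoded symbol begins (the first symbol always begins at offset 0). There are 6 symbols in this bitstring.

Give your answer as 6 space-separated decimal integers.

Answer: 0 2 4 7 9 11

Derivation:
Bit 0: prefix='1' (no match yet)
Bit 1: prefix='11' -> emit 'h', reset
Bit 2: prefix='0' (no match yet)
Bit 3: prefix='01' -> emit 'b', reset
Bit 4: prefix='1' (no match yet)
Bit 5: prefix='10' (no match yet)
Bit 6: prefix='101' -> emit 'n', reset
Bit 7: prefix='0' (no match yet)
Bit 8: prefix='01' -> emit 'b', reset
Bit 9: prefix='0' (no match yet)
Bit 10: prefix='00' -> emit 'j', reset
Bit 11: prefix='0' (no match yet)
Bit 12: prefix='00' -> emit 'j', reset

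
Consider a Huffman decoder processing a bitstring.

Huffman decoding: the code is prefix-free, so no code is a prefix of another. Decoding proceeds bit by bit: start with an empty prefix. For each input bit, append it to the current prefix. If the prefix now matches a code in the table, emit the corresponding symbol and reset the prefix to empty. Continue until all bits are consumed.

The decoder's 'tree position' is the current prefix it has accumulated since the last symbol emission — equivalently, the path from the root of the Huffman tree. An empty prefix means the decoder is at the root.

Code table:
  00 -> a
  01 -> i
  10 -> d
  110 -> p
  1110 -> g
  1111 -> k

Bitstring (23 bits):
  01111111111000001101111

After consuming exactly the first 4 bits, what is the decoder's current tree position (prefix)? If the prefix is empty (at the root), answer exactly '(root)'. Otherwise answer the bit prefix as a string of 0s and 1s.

Answer: 11

Derivation:
Bit 0: prefix='0' (no match yet)
Bit 1: prefix='01' -> emit 'i', reset
Bit 2: prefix='1' (no match yet)
Bit 3: prefix='11' (no match yet)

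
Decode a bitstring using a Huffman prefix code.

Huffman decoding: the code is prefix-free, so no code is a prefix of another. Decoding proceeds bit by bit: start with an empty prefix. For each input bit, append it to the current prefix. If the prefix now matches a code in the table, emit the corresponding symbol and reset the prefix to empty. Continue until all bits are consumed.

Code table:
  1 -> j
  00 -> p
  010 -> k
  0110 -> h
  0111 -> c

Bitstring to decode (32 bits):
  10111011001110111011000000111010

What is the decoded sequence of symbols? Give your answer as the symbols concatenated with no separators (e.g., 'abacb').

Bit 0: prefix='1' -> emit 'j', reset
Bit 1: prefix='0' (no match yet)
Bit 2: prefix='01' (no match yet)
Bit 3: prefix='011' (no match yet)
Bit 4: prefix='0111' -> emit 'c', reset
Bit 5: prefix='0' (no match yet)
Bit 6: prefix='01' (no match yet)
Bit 7: prefix='011' (no match yet)
Bit 8: prefix='0110' -> emit 'h', reset
Bit 9: prefix='0' (no match yet)
Bit 10: prefix='01' (no match yet)
Bit 11: prefix='011' (no match yet)
Bit 12: prefix='0111' -> emit 'c', reset
Bit 13: prefix='0' (no match yet)
Bit 14: prefix='01' (no match yet)
Bit 15: prefix='011' (no match yet)
Bit 16: prefix='0111' -> emit 'c', reset
Bit 17: prefix='0' (no match yet)
Bit 18: prefix='01' (no match yet)
Bit 19: prefix='011' (no match yet)
Bit 20: prefix='0110' -> emit 'h', reset
Bit 21: prefix='0' (no match yet)
Bit 22: prefix='00' -> emit 'p', reset
Bit 23: prefix='0' (no match yet)
Bit 24: prefix='00' -> emit 'p', reset
Bit 25: prefix='0' (no match yet)
Bit 26: prefix='01' (no match yet)
Bit 27: prefix='011' (no match yet)
Bit 28: prefix='0111' -> emit 'c', reset
Bit 29: prefix='0' (no match yet)
Bit 30: prefix='01' (no match yet)
Bit 31: prefix='010' -> emit 'k', reset

Answer: jchcchppck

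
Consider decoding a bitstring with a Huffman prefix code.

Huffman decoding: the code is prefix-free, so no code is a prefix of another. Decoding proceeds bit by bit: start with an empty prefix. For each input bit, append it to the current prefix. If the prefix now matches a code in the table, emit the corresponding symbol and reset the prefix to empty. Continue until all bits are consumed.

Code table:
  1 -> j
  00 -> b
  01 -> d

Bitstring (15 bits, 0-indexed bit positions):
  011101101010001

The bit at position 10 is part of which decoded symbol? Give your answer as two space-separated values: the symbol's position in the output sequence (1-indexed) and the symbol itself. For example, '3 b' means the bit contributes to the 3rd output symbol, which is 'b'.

Answer: 7 d

Derivation:
Bit 0: prefix='0' (no match yet)
Bit 1: prefix='01' -> emit 'd', reset
Bit 2: prefix='1' -> emit 'j', reset
Bit 3: prefix='1' -> emit 'j', reset
Bit 4: prefix='0' (no match yet)
Bit 5: prefix='01' -> emit 'd', reset
Bit 6: prefix='1' -> emit 'j', reset
Bit 7: prefix='0' (no match yet)
Bit 8: prefix='01' -> emit 'd', reset
Bit 9: prefix='0' (no match yet)
Bit 10: prefix='01' -> emit 'd', reset
Bit 11: prefix='0' (no match yet)
Bit 12: prefix='00' -> emit 'b', reset
Bit 13: prefix='0' (no match yet)
Bit 14: prefix='01' -> emit 'd', reset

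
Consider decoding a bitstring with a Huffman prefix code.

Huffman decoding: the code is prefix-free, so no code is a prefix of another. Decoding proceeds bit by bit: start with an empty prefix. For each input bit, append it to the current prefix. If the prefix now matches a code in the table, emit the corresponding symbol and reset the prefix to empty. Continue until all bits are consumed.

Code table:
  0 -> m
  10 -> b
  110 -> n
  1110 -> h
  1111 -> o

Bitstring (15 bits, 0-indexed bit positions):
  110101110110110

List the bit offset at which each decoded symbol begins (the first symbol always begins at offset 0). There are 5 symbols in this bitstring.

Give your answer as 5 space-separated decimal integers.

Answer: 0 3 5 9 12

Derivation:
Bit 0: prefix='1' (no match yet)
Bit 1: prefix='11' (no match yet)
Bit 2: prefix='110' -> emit 'n', reset
Bit 3: prefix='1' (no match yet)
Bit 4: prefix='10' -> emit 'b', reset
Bit 5: prefix='1' (no match yet)
Bit 6: prefix='11' (no match yet)
Bit 7: prefix='111' (no match yet)
Bit 8: prefix='1110' -> emit 'h', reset
Bit 9: prefix='1' (no match yet)
Bit 10: prefix='11' (no match yet)
Bit 11: prefix='110' -> emit 'n', reset
Bit 12: prefix='1' (no match yet)
Bit 13: prefix='11' (no match yet)
Bit 14: prefix='110' -> emit 'n', reset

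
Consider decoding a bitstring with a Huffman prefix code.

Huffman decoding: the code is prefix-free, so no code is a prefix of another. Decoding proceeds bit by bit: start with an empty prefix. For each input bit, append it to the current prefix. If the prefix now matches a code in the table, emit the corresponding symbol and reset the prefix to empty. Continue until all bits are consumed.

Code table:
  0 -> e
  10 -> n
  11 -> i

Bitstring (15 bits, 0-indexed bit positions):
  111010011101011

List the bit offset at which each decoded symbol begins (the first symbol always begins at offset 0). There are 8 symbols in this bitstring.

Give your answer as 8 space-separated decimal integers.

Answer: 0 2 4 6 7 9 11 13

Derivation:
Bit 0: prefix='1' (no match yet)
Bit 1: prefix='11' -> emit 'i', reset
Bit 2: prefix='1' (no match yet)
Bit 3: prefix='10' -> emit 'n', reset
Bit 4: prefix='1' (no match yet)
Bit 5: prefix='10' -> emit 'n', reset
Bit 6: prefix='0' -> emit 'e', reset
Bit 7: prefix='1' (no match yet)
Bit 8: prefix='11' -> emit 'i', reset
Bit 9: prefix='1' (no match yet)
Bit 10: prefix='10' -> emit 'n', reset
Bit 11: prefix='1' (no match yet)
Bit 12: prefix='10' -> emit 'n', reset
Bit 13: prefix='1' (no match yet)
Bit 14: prefix='11' -> emit 'i', reset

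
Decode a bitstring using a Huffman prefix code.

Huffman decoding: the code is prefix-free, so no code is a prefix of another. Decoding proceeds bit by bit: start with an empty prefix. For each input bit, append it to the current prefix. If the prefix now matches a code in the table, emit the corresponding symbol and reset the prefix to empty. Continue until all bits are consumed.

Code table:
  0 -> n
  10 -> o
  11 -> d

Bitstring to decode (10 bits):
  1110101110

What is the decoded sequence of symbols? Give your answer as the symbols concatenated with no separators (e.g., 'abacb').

Answer: doodo

Derivation:
Bit 0: prefix='1' (no match yet)
Bit 1: prefix='11' -> emit 'd', reset
Bit 2: prefix='1' (no match yet)
Bit 3: prefix='10' -> emit 'o', reset
Bit 4: prefix='1' (no match yet)
Bit 5: prefix='10' -> emit 'o', reset
Bit 6: prefix='1' (no match yet)
Bit 7: prefix='11' -> emit 'd', reset
Bit 8: prefix='1' (no match yet)
Bit 9: prefix='10' -> emit 'o', reset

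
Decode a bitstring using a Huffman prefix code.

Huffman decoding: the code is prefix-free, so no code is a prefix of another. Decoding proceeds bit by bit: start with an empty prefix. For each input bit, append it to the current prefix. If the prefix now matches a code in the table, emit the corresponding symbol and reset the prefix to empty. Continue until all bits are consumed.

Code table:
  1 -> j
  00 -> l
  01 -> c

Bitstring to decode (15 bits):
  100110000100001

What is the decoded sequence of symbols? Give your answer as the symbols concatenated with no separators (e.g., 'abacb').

Answer: jljjlljllj

Derivation:
Bit 0: prefix='1' -> emit 'j', reset
Bit 1: prefix='0' (no match yet)
Bit 2: prefix='00' -> emit 'l', reset
Bit 3: prefix='1' -> emit 'j', reset
Bit 4: prefix='1' -> emit 'j', reset
Bit 5: prefix='0' (no match yet)
Bit 6: prefix='00' -> emit 'l', reset
Bit 7: prefix='0' (no match yet)
Bit 8: prefix='00' -> emit 'l', reset
Bit 9: prefix='1' -> emit 'j', reset
Bit 10: prefix='0' (no match yet)
Bit 11: prefix='00' -> emit 'l', reset
Bit 12: prefix='0' (no match yet)
Bit 13: prefix='00' -> emit 'l', reset
Bit 14: prefix='1' -> emit 'j', reset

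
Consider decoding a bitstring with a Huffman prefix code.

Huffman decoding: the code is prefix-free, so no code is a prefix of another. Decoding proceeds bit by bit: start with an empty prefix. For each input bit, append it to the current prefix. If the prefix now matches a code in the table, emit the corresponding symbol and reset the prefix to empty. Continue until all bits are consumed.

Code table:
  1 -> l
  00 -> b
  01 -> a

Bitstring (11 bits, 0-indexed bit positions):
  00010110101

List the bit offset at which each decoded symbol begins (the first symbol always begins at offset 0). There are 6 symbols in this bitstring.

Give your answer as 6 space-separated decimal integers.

Bit 0: prefix='0' (no match yet)
Bit 1: prefix='00' -> emit 'b', reset
Bit 2: prefix='0' (no match yet)
Bit 3: prefix='01' -> emit 'a', reset
Bit 4: prefix='0' (no match yet)
Bit 5: prefix='01' -> emit 'a', reset
Bit 6: prefix='1' -> emit 'l', reset
Bit 7: prefix='0' (no match yet)
Bit 8: prefix='01' -> emit 'a', reset
Bit 9: prefix='0' (no match yet)
Bit 10: prefix='01' -> emit 'a', reset

Answer: 0 2 4 6 7 9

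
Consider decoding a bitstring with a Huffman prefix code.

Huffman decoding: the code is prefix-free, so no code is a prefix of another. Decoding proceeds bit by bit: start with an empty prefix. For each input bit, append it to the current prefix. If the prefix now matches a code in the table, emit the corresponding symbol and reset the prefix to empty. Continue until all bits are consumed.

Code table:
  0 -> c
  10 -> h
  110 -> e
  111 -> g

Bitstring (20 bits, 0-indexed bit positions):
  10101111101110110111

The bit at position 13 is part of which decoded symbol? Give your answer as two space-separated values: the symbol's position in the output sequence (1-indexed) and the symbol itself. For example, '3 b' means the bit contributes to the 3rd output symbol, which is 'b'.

Answer: 6 c

Derivation:
Bit 0: prefix='1' (no match yet)
Bit 1: prefix='10' -> emit 'h', reset
Bit 2: prefix='1' (no match yet)
Bit 3: prefix='10' -> emit 'h', reset
Bit 4: prefix='1' (no match yet)
Bit 5: prefix='11' (no match yet)
Bit 6: prefix='111' -> emit 'g', reset
Bit 7: prefix='1' (no match yet)
Bit 8: prefix='11' (no match yet)
Bit 9: prefix='110' -> emit 'e', reset
Bit 10: prefix='1' (no match yet)
Bit 11: prefix='11' (no match yet)
Bit 12: prefix='111' -> emit 'g', reset
Bit 13: prefix='0' -> emit 'c', reset
Bit 14: prefix='1' (no match yet)
Bit 15: prefix='11' (no match yet)
Bit 16: prefix='110' -> emit 'e', reset
Bit 17: prefix='1' (no match yet)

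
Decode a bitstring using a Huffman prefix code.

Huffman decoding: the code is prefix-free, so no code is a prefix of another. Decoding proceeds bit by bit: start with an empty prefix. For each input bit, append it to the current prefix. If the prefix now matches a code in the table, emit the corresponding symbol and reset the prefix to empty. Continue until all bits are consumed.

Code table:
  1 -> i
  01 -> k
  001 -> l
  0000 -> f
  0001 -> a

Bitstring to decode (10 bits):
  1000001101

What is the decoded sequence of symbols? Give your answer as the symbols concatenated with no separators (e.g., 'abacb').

Bit 0: prefix='1' -> emit 'i', reset
Bit 1: prefix='0' (no match yet)
Bit 2: prefix='00' (no match yet)
Bit 3: prefix='000' (no match yet)
Bit 4: prefix='0000' -> emit 'f', reset
Bit 5: prefix='0' (no match yet)
Bit 6: prefix='01' -> emit 'k', reset
Bit 7: prefix='1' -> emit 'i', reset
Bit 8: prefix='0' (no match yet)
Bit 9: prefix='01' -> emit 'k', reset

Answer: ifkik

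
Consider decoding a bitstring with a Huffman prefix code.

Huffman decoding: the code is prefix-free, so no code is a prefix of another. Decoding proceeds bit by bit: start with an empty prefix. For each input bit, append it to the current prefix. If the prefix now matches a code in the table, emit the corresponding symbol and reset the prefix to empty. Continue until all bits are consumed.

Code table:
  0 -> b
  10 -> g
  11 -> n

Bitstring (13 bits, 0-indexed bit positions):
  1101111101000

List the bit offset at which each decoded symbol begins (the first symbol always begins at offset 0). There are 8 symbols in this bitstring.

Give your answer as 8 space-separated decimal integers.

Bit 0: prefix='1' (no match yet)
Bit 1: prefix='11' -> emit 'n', reset
Bit 2: prefix='0' -> emit 'b', reset
Bit 3: prefix='1' (no match yet)
Bit 4: prefix='11' -> emit 'n', reset
Bit 5: prefix='1' (no match yet)
Bit 6: prefix='11' -> emit 'n', reset
Bit 7: prefix='1' (no match yet)
Bit 8: prefix='10' -> emit 'g', reset
Bit 9: prefix='1' (no match yet)
Bit 10: prefix='10' -> emit 'g', reset
Bit 11: prefix='0' -> emit 'b', reset
Bit 12: prefix='0' -> emit 'b', reset

Answer: 0 2 3 5 7 9 11 12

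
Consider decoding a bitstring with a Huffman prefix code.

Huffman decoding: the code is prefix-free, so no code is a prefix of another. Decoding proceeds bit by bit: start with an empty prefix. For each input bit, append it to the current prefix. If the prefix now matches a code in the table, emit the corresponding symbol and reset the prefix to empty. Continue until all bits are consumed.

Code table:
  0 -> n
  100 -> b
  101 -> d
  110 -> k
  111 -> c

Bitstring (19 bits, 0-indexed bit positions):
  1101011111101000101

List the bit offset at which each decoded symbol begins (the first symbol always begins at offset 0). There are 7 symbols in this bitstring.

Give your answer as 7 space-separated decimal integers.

Answer: 0 3 6 9 12 15 16

Derivation:
Bit 0: prefix='1' (no match yet)
Bit 1: prefix='11' (no match yet)
Bit 2: prefix='110' -> emit 'k', reset
Bit 3: prefix='1' (no match yet)
Bit 4: prefix='10' (no match yet)
Bit 5: prefix='101' -> emit 'd', reset
Bit 6: prefix='1' (no match yet)
Bit 7: prefix='11' (no match yet)
Bit 8: prefix='111' -> emit 'c', reset
Bit 9: prefix='1' (no match yet)
Bit 10: prefix='11' (no match yet)
Bit 11: prefix='110' -> emit 'k', reset
Bit 12: prefix='1' (no match yet)
Bit 13: prefix='10' (no match yet)
Bit 14: prefix='100' -> emit 'b', reset
Bit 15: prefix='0' -> emit 'n', reset
Bit 16: prefix='1' (no match yet)
Bit 17: prefix='10' (no match yet)
Bit 18: prefix='101' -> emit 'd', reset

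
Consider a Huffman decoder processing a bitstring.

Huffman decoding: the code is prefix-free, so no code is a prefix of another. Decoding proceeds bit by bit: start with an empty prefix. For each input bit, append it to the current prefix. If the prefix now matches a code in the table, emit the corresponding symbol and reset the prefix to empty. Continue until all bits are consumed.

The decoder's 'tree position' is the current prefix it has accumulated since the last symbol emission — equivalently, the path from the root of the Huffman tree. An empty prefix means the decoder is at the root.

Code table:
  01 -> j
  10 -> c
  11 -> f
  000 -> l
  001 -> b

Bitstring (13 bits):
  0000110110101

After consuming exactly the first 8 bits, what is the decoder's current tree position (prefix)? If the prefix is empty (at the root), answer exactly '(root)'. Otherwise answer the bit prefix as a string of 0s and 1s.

Answer: 1

Derivation:
Bit 0: prefix='0' (no match yet)
Bit 1: prefix='00' (no match yet)
Bit 2: prefix='000' -> emit 'l', reset
Bit 3: prefix='0' (no match yet)
Bit 4: prefix='01' -> emit 'j', reset
Bit 5: prefix='1' (no match yet)
Bit 6: prefix='10' -> emit 'c', reset
Bit 7: prefix='1' (no match yet)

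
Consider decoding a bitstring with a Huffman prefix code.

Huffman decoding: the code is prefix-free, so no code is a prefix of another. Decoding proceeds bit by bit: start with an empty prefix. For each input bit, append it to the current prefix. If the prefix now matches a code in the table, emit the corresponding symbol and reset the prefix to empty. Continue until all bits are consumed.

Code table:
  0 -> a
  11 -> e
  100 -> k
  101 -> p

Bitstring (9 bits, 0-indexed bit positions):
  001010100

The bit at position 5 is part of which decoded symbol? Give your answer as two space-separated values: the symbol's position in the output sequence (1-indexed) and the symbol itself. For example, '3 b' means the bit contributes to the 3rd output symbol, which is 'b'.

Bit 0: prefix='0' -> emit 'a', reset
Bit 1: prefix='0' -> emit 'a', reset
Bit 2: prefix='1' (no match yet)
Bit 3: prefix='10' (no match yet)
Bit 4: prefix='101' -> emit 'p', reset
Bit 5: prefix='0' -> emit 'a', reset
Bit 6: prefix='1' (no match yet)
Bit 7: prefix='10' (no match yet)
Bit 8: prefix='100' -> emit 'k', reset

Answer: 4 a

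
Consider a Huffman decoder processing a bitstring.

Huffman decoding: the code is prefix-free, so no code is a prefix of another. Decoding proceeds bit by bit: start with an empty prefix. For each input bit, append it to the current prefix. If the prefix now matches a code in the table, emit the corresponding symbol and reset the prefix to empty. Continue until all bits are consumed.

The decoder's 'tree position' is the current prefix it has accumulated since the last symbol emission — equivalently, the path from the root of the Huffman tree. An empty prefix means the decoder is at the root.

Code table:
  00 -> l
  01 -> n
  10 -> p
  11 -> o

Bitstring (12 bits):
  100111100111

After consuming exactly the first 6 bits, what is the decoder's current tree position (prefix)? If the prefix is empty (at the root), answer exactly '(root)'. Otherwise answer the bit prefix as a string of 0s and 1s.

Bit 0: prefix='1' (no match yet)
Bit 1: prefix='10' -> emit 'p', reset
Bit 2: prefix='0' (no match yet)
Bit 3: prefix='01' -> emit 'n', reset
Bit 4: prefix='1' (no match yet)
Bit 5: prefix='11' -> emit 'o', reset

Answer: (root)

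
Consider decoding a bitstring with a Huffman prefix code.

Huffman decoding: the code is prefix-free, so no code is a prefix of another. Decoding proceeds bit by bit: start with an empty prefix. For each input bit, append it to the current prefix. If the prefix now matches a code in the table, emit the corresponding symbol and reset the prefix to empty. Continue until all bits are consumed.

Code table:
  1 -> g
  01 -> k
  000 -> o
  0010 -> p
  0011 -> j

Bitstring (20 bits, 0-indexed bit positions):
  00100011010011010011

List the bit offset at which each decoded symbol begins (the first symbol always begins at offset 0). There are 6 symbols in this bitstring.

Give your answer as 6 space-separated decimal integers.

Bit 0: prefix='0' (no match yet)
Bit 1: prefix='00' (no match yet)
Bit 2: prefix='001' (no match yet)
Bit 3: prefix='0010' -> emit 'p', reset
Bit 4: prefix='0' (no match yet)
Bit 5: prefix='00' (no match yet)
Bit 6: prefix='001' (no match yet)
Bit 7: prefix='0011' -> emit 'j', reset
Bit 8: prefix='0' (no match yet)
Bit 9: prefix='01' -> emit 'k', reset
Bit 10: prefix='0' (no match yet)
Bit 11: prefix='00' (no match yet)
Bit 12: prefix='001' (no match yet)
Bit 13: prefix='0011' -> emit 'j', reset
Bit 14: prefix='0' (no match yet)
Bit 15: prefix='01' -> emit 'k', reset
Bit 16: prefix='0' (no match yet)
Bit 17: prefix='00' (no match yet)
Bit 18: prefix='001' (no match yet)
Bit 19: prefix='0011' -> emit 'j', reset

Answer: 0 4 8 10 14 16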